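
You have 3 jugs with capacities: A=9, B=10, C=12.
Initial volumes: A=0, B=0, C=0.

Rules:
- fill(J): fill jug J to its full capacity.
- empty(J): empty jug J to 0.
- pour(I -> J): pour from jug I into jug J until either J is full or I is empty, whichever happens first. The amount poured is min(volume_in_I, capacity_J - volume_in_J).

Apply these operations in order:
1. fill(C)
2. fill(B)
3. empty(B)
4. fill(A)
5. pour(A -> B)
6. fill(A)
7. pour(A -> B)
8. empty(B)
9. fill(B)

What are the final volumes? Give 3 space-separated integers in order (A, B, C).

Answer: 8 10 12

Derivation:
Step 1: fill(C) -> (A=0 B=0 C=12)
Step 2: fill(B) -> (A=0 B=10 C=12)
Step 3: empty(B) -> (A=0 B=0 C=12)
Step 4: fill(A) -> (A=9 B=0 C=12)
Step 5: pour(A -> B) -> (A=0 B=9 C=12)
Step 6: fill(A) -> (A=9 B=9 C=12)
Step 7: pour(A -> B) -> (A=8 B=10 C=12)
Step 8: empty(B) -> (A=8 B=0 C=12)
Step 9: fill(B) -> (A=8 B=10 C=12)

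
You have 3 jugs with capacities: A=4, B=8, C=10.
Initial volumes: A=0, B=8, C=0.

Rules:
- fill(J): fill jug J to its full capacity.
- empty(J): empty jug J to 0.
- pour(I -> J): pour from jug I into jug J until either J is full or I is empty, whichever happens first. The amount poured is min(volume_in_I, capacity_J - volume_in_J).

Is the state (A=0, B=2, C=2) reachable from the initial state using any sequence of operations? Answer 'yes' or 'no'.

BFS from (A=0, B=8, C=0):
  1. fill(A) -> (A=4 B=8 C=0)
  2. pour(B -> C) -> (A=4 B=0 C=8)
  3. pour(A -> C) -> (A=2 B=0 C=10)
  4. pour(C -> B) -> (A=2 B=8 C=2)
  5. empty(B) -> (A=2 B=0 C=2)
  6. pour(A -> B) -> (A=0 B=2 C=2)
Target reached → yes.

Answer: yes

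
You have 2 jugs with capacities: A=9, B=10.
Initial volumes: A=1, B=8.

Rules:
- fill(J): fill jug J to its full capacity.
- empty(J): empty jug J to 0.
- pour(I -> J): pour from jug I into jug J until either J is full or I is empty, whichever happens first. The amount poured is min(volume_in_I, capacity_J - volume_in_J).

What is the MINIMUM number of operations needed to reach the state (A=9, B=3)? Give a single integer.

BFS from (A=1, B=8). One shortest path:
  1. fill(B) -> (A=1 B=10)
  2. pour(B -> A) -> (A=9 B=2)
  3. empty(A) -> (A=0 B=2)
  4. pour(B -> A) -> (A=2 B=0)
  5. fill(B) -> (A=2 B=10)
  6. pour(B -> A) -> (A=9 B=3)
Reached target in 6 moves.

Answer: 6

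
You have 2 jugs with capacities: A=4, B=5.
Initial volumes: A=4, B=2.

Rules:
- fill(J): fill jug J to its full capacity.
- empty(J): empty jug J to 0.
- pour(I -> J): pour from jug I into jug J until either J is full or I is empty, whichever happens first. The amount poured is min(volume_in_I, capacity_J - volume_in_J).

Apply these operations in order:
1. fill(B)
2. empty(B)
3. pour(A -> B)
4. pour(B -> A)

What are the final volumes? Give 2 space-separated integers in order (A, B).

Answer: 4 0

Derivation:
Step 1: fill(B) -> (A=4 B=5)
Step 2: empty(B) -> (A=4 B=0)
Step 3: pour(A -> B) -> (A=0 B=4)
Step 4: pour(B -> A) -> (A=4 B=0)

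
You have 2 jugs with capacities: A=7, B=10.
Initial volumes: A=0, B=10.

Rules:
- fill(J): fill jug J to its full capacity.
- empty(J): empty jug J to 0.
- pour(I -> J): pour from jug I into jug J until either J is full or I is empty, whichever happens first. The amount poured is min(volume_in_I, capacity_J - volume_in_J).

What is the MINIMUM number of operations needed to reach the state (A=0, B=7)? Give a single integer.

BFS from (A=0, B=10). One shortest path:
  1. fill(A) -> (A=7 B=10)
  2. empty(B) -> (A=7 B=0)
  3. pour(A -> B) -> (A=0 B=7)
Reached target in 3 moves.

Answer: 3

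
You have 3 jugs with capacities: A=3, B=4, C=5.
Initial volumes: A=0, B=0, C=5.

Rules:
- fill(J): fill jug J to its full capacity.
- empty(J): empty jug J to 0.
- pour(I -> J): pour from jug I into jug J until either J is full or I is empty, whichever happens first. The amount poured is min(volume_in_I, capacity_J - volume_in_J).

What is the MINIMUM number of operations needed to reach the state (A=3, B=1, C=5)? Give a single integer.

Answer: 2

Derivation:
BFS from (A=0, B=0, C=5). One shortest path:
  1. fill(B) -> (A=0 B=4 C=5)
  2. pour(B -> A) -> (A=3 B=1 C=5)
Reached target in 2 moves.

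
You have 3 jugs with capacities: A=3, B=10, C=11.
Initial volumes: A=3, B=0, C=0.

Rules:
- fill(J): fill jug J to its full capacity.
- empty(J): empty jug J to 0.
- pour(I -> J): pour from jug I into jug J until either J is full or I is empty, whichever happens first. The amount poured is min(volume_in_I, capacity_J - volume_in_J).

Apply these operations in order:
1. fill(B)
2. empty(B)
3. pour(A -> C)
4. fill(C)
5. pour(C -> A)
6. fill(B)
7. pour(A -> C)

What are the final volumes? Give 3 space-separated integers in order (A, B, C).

Step 1: fill(B) -> (A=3 B=10 C=0)
Step 2: empty(B) -> (A=3 B=0 C=0)
Step 3: pour(A -> C) -> (A=0 B=0 C=3)
Step 4: fill(C) -> (A=0 B=0 C=11)
Step 5: pour(C -> A) -> (A=3 B=0 C=8)
Step 6: fill(B) -> (A=3 B=10 C=8)
Step 7: pour(A -> C) -> (A=0 B=10 C=11)

Answer: 0 10 11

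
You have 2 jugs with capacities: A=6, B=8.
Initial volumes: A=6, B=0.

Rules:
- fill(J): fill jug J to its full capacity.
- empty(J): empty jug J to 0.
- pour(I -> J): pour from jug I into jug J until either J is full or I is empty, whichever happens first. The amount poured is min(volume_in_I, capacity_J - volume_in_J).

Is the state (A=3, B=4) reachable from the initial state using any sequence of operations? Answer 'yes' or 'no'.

BFS explored all 14 reachable states.
Reachable set includes: (0,0), (0,2), (0,4), (0,6), (0,8), (2,0), (2,8), (4,0), (4,8), (6,0), (6,2), (6,4) ...
Target (A=3, B=4) not in reachable set → no.

Answer: no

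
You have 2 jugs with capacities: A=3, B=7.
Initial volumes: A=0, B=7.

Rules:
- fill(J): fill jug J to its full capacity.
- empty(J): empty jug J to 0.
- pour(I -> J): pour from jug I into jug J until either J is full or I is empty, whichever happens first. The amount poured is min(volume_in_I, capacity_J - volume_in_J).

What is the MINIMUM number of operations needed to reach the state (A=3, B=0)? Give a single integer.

Answer: 2

Derivation:
BFS from (A=0, B=7). One shortest path:
  1. fill(A) -> (A=3 B=7)
  2. empty(B) -> (A=3 B=0)
Reached target in 2 moves.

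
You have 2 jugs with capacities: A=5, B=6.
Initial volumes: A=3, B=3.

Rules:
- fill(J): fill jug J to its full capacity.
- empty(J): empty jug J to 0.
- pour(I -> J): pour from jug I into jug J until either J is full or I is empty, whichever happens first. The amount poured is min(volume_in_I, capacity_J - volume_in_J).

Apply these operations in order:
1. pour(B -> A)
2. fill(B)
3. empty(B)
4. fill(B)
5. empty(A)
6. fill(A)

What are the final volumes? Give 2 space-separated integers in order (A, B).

Answer: 5 6

Derivation:
Step 1: pour(B -> A) -> (A=5 B=1)
Step 2: fill(B) -> (A=5 B=6)
Step 3: empty(B) -> (A=5 B=0)
Step 4: fill(B) -> (A=5 B=6)
Step 5: empty(A) -> (A=0 B=6)
Step 6: fill(A) -> (A=5 B=6)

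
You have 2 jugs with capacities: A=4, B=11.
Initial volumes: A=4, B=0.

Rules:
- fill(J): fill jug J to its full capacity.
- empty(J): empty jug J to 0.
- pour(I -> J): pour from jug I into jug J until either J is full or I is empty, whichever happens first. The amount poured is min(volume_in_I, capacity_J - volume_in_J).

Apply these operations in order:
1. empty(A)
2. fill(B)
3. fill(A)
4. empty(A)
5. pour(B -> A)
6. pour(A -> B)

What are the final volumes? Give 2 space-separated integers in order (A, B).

Step 1: empty(A) -> (A=0 B=0)
Step 2: fill(B) -> (A=0 B=11)
Step 3: fill(A) -> (A=4 B=11)
Step 4: empty(A) -> (A=0 B=11)
Step 5: pour(B -> A) -> (A=4 B=7)
Step 6: pour(A -> B) -> (A=0 B=11)

Answer: 0 11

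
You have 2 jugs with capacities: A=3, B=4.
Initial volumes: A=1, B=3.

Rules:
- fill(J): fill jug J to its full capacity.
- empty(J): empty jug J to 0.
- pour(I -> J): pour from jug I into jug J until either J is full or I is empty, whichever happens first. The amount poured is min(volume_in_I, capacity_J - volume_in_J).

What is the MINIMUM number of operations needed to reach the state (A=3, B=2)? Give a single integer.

Answer: 2

Derivation:
BFS from (A=1, B=3). One shortest path:
  1. fill(B) -> (A=1 B=4)
  2. pour(B -> A) -> (A=3 B=2)
Reached target in 2 moves.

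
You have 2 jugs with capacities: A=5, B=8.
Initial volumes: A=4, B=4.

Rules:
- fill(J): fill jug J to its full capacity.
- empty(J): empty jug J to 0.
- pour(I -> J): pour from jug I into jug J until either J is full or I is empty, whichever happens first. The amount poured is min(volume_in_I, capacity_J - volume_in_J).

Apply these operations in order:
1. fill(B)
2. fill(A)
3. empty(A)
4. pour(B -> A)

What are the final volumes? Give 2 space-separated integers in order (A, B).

Answer: 5 3

Derivation:
Step 1: fill(B) -> (A=4 B=8)
Step 2: fill(A) -> (A=5 B=8)
Step 3: empty(A) -> (A=0 B=8)
Step 4: pour(B -> A) -> (A=5 B=3)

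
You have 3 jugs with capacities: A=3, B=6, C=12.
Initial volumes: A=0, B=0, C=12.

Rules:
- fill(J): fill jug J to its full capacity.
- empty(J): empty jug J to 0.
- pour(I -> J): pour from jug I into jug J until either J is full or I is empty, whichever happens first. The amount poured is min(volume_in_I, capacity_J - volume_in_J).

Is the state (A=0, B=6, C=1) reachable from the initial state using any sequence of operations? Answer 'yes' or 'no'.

Answer: no

Derivation:
BFS explored all 30 reachable states.
Reachable set includes: (0,0,0), (0,0,3), (0,0,6), (0,0,9), (0,0,12), (0,3,0), (0,3,3), (0,3,6), (0,3,9), (0,3,12), (0,6,0), (0,6,3) ...
Target (A=0, B=6, C=1) not in reachable set → no.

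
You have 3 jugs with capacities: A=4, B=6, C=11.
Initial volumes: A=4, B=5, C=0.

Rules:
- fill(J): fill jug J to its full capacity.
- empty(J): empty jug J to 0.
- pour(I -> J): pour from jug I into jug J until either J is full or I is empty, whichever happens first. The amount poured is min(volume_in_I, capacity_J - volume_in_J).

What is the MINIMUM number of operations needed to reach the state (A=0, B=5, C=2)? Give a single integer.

Answer: 7

Derivation:
BFS from (A=4, B=5, C=0). One shortest path:
  1. pour(A -> B) -> (A=3 B=6 C=0)
  2. pour(B -> C) -> (A=3 B=0 C=6)
  3. fill(B) -> (A=3 B=6 C=6)
  4. pour(B -> A) -> (A=4 B=5 C=6)
  5. empty(A) -> (A=0 B=5 C=6)
  6. pour(C -> A) -> (A=4 B=5 C=2)
  7. empty(A) -> (A=0 B=5 C=2)
Reached target in 7 moves.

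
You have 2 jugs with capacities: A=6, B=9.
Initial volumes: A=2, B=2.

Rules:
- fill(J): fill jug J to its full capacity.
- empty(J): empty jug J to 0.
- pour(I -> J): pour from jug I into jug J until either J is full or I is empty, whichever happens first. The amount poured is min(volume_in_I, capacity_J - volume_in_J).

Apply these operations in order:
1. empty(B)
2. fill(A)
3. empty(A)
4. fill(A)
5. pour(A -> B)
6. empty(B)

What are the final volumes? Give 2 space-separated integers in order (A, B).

Answer: 0 0

Derivation:
Step 1: empty(B) -> (A=2 B=0)
Step 2: fill(A) -> (A=6 B=0)
Step 3: empty(A) -> (A=0 B=0)
Step 4: fill(A) -> (A=6 B=0)
Step 5: pour(A -> B) -> (A=0 B=6)
Step 6: empty(B) -> (A=0 B=0)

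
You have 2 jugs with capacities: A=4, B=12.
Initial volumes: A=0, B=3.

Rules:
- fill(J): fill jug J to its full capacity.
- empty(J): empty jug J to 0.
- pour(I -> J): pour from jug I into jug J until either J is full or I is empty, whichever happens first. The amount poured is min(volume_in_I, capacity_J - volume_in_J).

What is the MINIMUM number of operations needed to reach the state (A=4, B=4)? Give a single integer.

Answer: 4

Derivation:
BFS from (A=0, B=3). One shortest path:
  1. fill(A) -> (A=4 B=3)
  2. empty(B) -> (A=4 B=0)
  3. pour(A -> B) -> (A=0 B=4)
  4. fill(A) -> (A=4 B=4)
Reached target in 4 moves.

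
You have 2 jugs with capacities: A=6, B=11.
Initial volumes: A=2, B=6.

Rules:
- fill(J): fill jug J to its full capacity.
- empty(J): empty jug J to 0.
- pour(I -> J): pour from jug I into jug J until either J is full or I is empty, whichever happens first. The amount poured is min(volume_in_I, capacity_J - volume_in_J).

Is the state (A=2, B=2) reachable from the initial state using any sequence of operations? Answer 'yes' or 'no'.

Answer: no

Derivation:
BFS explored all 35 reachable states.
Reachable set includes: (0,0), (0,1), (0,2), (0,3), (0,4), (0,5), (0,6), (0,7), (0,8), (0,9), (0,10), (0,11) ...
Target (A=2, B=2) not in reachable set → no.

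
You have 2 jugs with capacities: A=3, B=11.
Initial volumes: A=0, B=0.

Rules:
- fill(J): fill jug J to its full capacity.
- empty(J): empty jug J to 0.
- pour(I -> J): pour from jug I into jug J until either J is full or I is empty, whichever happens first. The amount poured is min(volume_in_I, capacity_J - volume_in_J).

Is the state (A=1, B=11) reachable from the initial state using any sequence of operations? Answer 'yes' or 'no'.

BFS from (A=0, B=0):
  1. fill(A) -> (A=3 B=0)
  2. pour(A -> B) -> (A=0 B=3)
  3. fill(A) -> (A=3 B=3)
  4. pour(A -> B) -> (A=0 B=6)
  5. fill(A) -> (A=3 B=6)
  6. pour(A -> B) -> (A=0 B=9)
  7. fill(A) -> (A=3 B=9)
  8. pour(A -> B) -> (A=1 B=11)
Target reached → yes.

Answer: yes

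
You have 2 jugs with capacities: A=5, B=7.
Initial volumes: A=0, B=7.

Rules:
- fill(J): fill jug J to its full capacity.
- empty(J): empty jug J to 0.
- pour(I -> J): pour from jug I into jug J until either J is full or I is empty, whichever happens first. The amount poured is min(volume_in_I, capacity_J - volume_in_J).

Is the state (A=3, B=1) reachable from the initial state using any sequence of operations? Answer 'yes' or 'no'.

Answer: no

Derivation:
BFS explored all 24 reachable states.
Reachable set includes: (0,0), (0,1), (0,2), (0,3), (0,4), (0,5), (0,6), (0,7), (1,0), (1,7), (2,0), (2,7) ...
Target (A=3, B=1) not in reachable set → no.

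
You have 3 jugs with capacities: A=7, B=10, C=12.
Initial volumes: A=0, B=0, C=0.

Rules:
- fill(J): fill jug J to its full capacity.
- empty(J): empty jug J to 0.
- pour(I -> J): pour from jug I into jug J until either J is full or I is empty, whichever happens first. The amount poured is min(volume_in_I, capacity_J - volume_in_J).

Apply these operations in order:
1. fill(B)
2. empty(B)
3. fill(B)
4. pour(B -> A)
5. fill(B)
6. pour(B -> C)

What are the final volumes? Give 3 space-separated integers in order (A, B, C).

Step 1: fill(B) -> (A=0 B=10 C=0)
Step 2: empty(B) -> (A=0 B=0 C=0)
Step 3: fill(B) -> (A=0 B=10 C=0)
Step 4: pour(B -> A) -> (A=7 B=3 C=0)
Step 5: fill(B) -> (A=7 B=10 C=0)
Step 6: pour(B -> C) -> (A=7 B=0 C=10)

Answer: 7 0 10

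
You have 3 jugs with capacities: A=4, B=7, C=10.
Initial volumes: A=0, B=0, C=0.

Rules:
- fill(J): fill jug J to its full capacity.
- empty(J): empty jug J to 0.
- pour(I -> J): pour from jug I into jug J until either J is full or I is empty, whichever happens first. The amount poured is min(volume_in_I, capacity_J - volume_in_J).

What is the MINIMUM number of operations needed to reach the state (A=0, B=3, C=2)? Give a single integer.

Answer: 8

Derivation:
BFS from (A=0, B=0, C=0). One shortest path:
  1. fill(B) -> (A=0 B=7 C=0)
  2. fill(C) -> (A=0 B=7 C=10)
  3. pour(B -> A) -> (A=4 B=3 C=10)
  4. empty(A) -> (A=0 B=3 C=10)
  5. pour(C -> A) -> (A=4 B=3 C=6)
  6. empty(A) -> (A=0 B=3 C=6)
  7. pour(C -> A) -> (A=4 B=3 C=2)
  8. empty(A) -> (A=0 B=3 C=2)
Reached target in 8 moves.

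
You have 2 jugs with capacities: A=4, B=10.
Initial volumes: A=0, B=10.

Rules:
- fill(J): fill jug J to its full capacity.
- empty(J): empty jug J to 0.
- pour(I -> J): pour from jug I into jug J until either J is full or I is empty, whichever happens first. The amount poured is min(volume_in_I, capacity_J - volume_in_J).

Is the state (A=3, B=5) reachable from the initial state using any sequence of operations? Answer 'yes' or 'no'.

Answer: no

Derivation:
BFS explored all 14 reachable states.
Reachable set includes: (0,0), (0,2), (0,4), (0,6), (0,8), (0,10), (2,0), (2,10), (4,0), (4,2), (4,4), (4,6) ...
Target (A=3, B=5) not in reachable set → no.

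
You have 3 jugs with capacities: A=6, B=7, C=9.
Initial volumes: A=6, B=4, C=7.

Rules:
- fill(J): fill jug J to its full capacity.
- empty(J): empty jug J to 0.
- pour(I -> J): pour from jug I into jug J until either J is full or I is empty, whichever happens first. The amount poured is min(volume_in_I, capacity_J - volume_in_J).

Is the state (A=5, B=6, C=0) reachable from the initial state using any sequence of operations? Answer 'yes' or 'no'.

Answer: yes

Derivation:
BFS from (A=6, B=4, C=7):
  1. empty(A) -> (A=0 B=4 C=7)
  2. pour(B -> A) -> (A=4 B=0 C=7)
  3. pour(C -> A) -> (A=6 B=0 C=5)
  4. pour(A -> B) -> (A=0 B=6 C=5)
  5. pour(C -> A) -> (A=5 B=6 C=0)
Target reached → yes.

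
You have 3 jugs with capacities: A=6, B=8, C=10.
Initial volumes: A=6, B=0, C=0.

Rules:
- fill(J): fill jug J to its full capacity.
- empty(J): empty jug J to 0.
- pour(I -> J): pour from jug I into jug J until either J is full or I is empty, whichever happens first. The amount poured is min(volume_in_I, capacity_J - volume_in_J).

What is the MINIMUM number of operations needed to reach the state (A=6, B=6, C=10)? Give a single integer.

BFS from (A=6, B=0, C=0). One shortest path:
  1. fill(C) -> (A=6 B=0 C=10)
  2. pour(A -> B) -> (A=0 B=6 C=10)
  3. fill(A) -> (A=6 B=6 C=10)
Reached target in 3 moves.

Answer: 3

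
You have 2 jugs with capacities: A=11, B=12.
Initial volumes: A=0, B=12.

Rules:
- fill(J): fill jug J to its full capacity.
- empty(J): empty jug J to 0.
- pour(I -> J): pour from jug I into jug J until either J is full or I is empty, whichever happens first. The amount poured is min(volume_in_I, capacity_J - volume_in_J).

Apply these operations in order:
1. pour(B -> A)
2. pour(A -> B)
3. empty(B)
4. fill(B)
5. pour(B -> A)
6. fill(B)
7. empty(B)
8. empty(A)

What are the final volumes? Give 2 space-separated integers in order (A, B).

Answer: 0 0

Derivation:
Step 1: pour(B -> A) -> (A=11 B=1)
Step 2: pour(A -> B) -> (A=0 B=12)
Step 3: empty(B) -> (A=0 B=0)
Step 4: fill(B) -> (A=0 B=12)
Step 5: pour(B -> A) -> (A=11 B=1)
Step 6: fill(B) -> (A=11 B=12)
Step 7: empty(B) -> (A=11 B=0)
Step 8: empty(A) -> (A=0 B=0)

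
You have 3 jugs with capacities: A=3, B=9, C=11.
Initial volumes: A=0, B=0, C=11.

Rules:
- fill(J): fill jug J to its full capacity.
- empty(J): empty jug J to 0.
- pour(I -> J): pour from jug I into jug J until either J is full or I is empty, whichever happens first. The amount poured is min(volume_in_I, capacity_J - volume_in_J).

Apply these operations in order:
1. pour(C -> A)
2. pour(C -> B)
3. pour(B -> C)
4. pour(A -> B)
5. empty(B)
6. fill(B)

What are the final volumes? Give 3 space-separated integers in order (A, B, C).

Answer: 0 9 8

Derivation:
Step 1: pour(C -> A) -> (A=3 B=0 C=8)
Step 2: pour(C -> B) -> (A=3 B=8 C=0)
Step 3: pour(B -> C) -> (A=3 B=0 C=8)
Step 4: pour(A -> B) -> (A=0 B=3 C=8)
Step 5: empty(B) -> (A=0 B=0 C=8)
Step 6: fill(B) -> (A=0 B=9 C=8)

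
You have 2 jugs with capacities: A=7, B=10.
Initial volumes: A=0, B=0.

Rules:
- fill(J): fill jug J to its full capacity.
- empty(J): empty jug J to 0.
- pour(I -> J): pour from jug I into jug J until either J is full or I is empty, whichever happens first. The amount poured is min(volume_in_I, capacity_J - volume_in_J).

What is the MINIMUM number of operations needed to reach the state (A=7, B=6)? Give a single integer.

BFS from (A=0, B=0). One shortest path:
  1. fill(B) -> (A=0 B=10)
  2. pour(B -> A) -> (A=7 B=3)
  3. empty(A) -> (A=0 B=3)
  4. pour(B -> A) -> (A=3 B=0)
  5. fill(B) -> (A=3 B=10)
  6. pour(B -> A) -> (A=7 B=6)
Reached target in 6 moves.

Answer: 6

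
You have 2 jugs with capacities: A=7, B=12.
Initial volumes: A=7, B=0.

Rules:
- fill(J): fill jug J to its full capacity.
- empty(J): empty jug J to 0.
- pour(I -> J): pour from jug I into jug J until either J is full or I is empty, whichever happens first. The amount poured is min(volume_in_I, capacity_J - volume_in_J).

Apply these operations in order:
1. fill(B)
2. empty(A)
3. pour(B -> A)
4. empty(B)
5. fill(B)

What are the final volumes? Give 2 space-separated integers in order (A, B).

Step 1: fill(B) -> (A=7 B=12)
Step 2: empty(A) -> (A=0 B=12)
Step 3: pour(B -> A) -> (A=7 B=5)
Step 4: empty(B) -> (A=7 B=0)
Step 5: fill(B) -> (A=7 B=12)

Answer: 7 12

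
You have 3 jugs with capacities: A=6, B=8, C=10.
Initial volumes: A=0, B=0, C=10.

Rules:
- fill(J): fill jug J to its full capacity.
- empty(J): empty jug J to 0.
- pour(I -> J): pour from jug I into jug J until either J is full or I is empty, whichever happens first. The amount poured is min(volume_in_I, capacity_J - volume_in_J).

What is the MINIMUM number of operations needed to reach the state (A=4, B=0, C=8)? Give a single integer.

Answer: 5

Derivation:
BFS from (A=0, B=0, C=10). One shortest path:
  1. fill(B) -> (A=0 B=8 C=10)
  2. pour(C -> A) -> (A=6 B=8 C=4)
  3. empty(A) -> (A=0 B=8 C=4)
  4. pour(C -> A) -> (A=4 B=8 C=0)
  5. pour(B -> C) -> (A=4 B=0 C=8)
Reached target in 5 moves.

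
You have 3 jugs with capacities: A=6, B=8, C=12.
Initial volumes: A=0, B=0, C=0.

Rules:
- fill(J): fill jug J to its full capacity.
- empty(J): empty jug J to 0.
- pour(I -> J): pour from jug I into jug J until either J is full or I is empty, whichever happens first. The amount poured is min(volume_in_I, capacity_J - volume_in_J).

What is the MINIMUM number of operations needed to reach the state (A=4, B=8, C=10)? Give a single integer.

BFS from (A=0, B=0, C=0). One shortest path:
  1. fill(A) -> (A=6 B=0 C=0)
  2. fill(B) -> (A=6 B=8 C=0)
  3. pour(B -> C) -> (A=6 B=0 C=8)
  4. pour(A -> B) -> (A=0 B=6 C=8)
  5. pour(C -> A) -> (A=6 B=6 C=2)
  6. pour(A -> B) -> (A=4 B=8 C=2)
  7. pour(B -> C) -> (A=4 B=0 C=10)
  8. fill(B) -> (A=4 B=8 C=10)
Reached target in 8 moves.

Answer: 8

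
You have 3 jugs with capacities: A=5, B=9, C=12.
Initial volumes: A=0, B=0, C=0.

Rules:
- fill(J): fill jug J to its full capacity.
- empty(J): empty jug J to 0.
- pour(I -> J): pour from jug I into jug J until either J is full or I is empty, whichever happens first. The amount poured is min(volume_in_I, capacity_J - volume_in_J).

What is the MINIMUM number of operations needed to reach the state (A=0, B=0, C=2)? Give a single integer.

BFS from (A=0, B=0, C=0). One shortest path:
  1. fill(C) -> (A=0 B=0 C=12)
  2. pour(C -> A) -> (A=5 B=0 C=7)
  3. empty(A) -> (A=0 B=0 C=7)
  4. pour(C -> A) -> (A=5 B=0 C=2)
  5. empty(A) -> (A=0 B=0 C=2)
Reached target in 5 moves.

Answer: 5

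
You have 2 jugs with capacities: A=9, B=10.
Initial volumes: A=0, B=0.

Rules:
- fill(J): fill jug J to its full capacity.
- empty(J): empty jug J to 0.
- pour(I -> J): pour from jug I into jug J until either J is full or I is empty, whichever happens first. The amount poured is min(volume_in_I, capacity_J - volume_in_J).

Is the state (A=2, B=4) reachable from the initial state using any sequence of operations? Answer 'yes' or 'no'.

Answer: no

Derivation:
BFS explored all 38 reachable states.
Reachable set includes: (0,0), (0,1), (0,2), (0,3), (0,4), (0,5), (0,6), (0,7), (0,8), (0,9), (0,10), (1,0) ...
Target (A=2, B=4) not in reachable set → no.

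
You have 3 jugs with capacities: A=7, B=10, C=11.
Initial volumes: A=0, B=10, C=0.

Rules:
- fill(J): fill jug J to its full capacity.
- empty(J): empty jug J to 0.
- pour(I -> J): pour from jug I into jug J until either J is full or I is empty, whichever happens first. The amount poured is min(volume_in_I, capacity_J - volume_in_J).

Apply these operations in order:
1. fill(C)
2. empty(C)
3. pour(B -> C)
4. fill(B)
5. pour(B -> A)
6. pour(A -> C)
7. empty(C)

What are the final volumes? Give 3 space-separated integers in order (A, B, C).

Step 1: fill(C) -> (A=0 B=10 C=11)
Step 2: empty(C) -> (A=0 B=10 C=0)
Step 3: pour(B -> C) -> (A=0 B=0 C=10)
Step 4: fill(B) -> (A=0 B=10 C=10)
Step 5: pour(B -> A) -> (A=7 B=3 C=10)
Step 6: pour(A -> C) -> (A=6 B=3 C=11)
Step 7: empty(C) -> (A=6 B=3 C=0)

Answer: 6 3 0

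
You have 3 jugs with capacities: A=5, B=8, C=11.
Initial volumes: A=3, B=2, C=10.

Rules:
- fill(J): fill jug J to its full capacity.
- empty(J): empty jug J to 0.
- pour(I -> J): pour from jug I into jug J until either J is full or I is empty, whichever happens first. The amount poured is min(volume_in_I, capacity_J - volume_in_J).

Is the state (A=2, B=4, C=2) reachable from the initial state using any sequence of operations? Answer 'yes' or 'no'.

BFS explored all 369 reachable states.
Reachable set includes: (0,0,0), (0,0,1), (0,0,2), (0,0,3), (0,0,4), (0,0,5), (0,0,6), (0,0,7), (0,0,8), (0,0,9), (0,0,10), (0,0,11) ...
Target (A=2, B=4, C=2) not in reachable set → no.

Answer: no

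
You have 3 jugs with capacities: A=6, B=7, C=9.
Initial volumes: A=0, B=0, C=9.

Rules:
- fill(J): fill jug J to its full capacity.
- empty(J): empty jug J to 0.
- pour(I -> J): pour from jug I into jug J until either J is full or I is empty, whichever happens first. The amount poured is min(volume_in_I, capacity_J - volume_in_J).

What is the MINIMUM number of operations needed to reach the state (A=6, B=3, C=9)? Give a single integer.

Answer: 3

Derivation:
BFS from (A=0, B=0, C=9). One shortest path:
  1. pour(C -> A) -> (A=6 B=0 C=3)
  2. pour(C -> B) -> (A=6 B=3 C=0)
  3. fill(C) -> (A=6 B=3 C=9)
Reached target in 3 moves.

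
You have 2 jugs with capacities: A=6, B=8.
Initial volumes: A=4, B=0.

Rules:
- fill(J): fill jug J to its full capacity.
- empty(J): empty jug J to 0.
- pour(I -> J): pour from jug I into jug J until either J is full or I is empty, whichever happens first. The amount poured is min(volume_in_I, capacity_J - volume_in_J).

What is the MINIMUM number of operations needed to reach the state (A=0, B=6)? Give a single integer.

BFS from (A=4, B=0). One shortest path:
  1. fill(A) -> (A=6 B=0)
  2. pour(A -> B) -> (A=0 B=6)
Reached target in 2 moves.

Answer: 2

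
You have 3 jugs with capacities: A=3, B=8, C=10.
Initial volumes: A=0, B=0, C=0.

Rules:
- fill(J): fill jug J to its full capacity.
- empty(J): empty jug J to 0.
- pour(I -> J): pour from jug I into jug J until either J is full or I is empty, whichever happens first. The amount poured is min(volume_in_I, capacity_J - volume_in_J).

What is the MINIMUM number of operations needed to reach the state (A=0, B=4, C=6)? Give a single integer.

BFS from (A=0, B=0, C=0). One shortest path:
  1. fill(C) -> (A=0 B=0 C=10)
  2. pour(C -> A) -> (A=3 B=0 C=7)
  3. pour(C -> B) -> (A=3 B=7 C=0)
  4. pour(A -> C) -> (A=0 B=7 C=3)
  5. pour(B -> A) -> (A=3 B=4 C=3)
  6. pour(A -> C) -> (A=0 B=4 C=6)
Reached target in 6 moves.

Answer: 6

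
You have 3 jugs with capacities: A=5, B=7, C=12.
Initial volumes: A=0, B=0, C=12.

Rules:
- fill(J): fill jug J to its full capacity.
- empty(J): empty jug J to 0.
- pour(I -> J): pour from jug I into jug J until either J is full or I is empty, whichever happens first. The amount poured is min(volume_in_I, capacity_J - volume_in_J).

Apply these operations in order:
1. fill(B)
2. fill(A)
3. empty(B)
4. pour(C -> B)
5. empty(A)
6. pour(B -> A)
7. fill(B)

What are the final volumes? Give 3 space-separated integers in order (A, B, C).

Step 1: fill(B) -> (A=0 B=7 C=12)
Step 2: fill(A) -> (A=5 B=7 C=12)
Step 3: empty(B) -> (A=5 B=0 C=12)
Step 4: pour(C -> B) -> (A=5 B=7 C=5)
Step 5: empty(A) -> (A=0 B=7 C=5)
Step 6: pour(B -> A) -> (A=5 B=2 C=5)
Step 7: fill(B) -> (A=5 B=7 C=5)

Answer: 5 7 5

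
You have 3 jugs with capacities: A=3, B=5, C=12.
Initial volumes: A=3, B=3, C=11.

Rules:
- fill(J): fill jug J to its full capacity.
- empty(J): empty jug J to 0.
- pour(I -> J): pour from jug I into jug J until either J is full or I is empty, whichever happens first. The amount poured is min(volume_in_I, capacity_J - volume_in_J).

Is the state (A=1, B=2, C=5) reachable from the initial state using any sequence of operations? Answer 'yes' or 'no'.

Answer: no

Derivation:
BFS explored all 224 reachable states.
Reachable set includes: (0,0,0), (0,0,1), (0,0,2), (0,0,3), (0,0,4), (0,0,5), (0,0,6), (0,0,7), (0,0,8), (0,0,9), (0,0,10), (0,0,11) ...
Target (A=1, B=2, C=5) not in reachable set → no.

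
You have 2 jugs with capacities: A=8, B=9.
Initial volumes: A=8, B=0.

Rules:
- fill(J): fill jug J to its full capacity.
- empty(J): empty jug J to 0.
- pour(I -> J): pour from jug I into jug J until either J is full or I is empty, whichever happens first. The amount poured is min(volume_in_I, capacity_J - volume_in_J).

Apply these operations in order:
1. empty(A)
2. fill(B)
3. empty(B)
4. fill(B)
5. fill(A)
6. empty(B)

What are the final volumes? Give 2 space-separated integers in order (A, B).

Answer: 8 0

Derivation:
Step 1: empty(A) -> (A=0 B=0)
Step 2: fill(B) -> (A=0 B=9)
Step 3: empty(B) -> (A=0 B=0)
Step 4: fill(B) -> (A=0 B=9)
Step 5: fill(A) -> (A=8 B=9)
Step 6: empty(B) -> (A=8 B=0)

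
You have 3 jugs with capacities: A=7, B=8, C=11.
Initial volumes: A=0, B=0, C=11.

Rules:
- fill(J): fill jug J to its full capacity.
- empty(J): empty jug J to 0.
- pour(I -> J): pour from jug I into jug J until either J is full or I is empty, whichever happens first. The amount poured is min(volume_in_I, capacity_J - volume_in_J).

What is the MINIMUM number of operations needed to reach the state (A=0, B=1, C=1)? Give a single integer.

BFS from (A=0, B=0, C=11). One shortest path:
  1. fill(B) -> (A=0 B=8 C=11)
  2. empty(C) -> (A=0 B=8 C=0)
  3. pour(B -> A) -> (A=7 B=1 C=0)
  4. empty(A) -> (A=0 B=1 C=0)
  5. pour(B -> C) -> (A=0 B=0 C=1)
  6. fill(B) -> (A=0 B=8 C=1)
  7. pour(B -> A) -> (A=7 B=1 C=1)
  8. empty(A) -> (A=0 B=1 C=1)
Reached target in 8 moves.

Answer: 8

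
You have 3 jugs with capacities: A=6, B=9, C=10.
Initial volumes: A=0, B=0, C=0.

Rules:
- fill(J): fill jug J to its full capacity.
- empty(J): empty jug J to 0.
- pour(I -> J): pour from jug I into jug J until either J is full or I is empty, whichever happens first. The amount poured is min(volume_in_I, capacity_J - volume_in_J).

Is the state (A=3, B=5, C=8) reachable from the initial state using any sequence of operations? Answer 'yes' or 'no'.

Answer: no

Derivation:
BFS explored all 410 reachable states.
Reachable set includes: (0,0,0), (0,0,1), (0,0,2), (0,0,3), (0,0,4), (0,0,5), (0,0,6), (0,0,7), (0,0,8), (0,0,9), (0,0,10), (0,1,0) ...
Target (A=3, B=5, C=8) not in reachable set → no.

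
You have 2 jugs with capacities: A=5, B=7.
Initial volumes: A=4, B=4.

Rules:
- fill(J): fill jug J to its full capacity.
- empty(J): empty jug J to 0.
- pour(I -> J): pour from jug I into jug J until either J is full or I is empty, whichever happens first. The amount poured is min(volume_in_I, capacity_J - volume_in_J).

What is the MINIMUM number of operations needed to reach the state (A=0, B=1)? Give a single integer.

Answer: 3

Derivation:
BFS from (A=4, B=4). One shortest path:
  1. pour(A -> B) -> (A=1 B=7)
  2. empty(B) -> (A=1 B=0)
  3. pour(A -> B) -> (A=0 B=1)
Reached target in 3 moves.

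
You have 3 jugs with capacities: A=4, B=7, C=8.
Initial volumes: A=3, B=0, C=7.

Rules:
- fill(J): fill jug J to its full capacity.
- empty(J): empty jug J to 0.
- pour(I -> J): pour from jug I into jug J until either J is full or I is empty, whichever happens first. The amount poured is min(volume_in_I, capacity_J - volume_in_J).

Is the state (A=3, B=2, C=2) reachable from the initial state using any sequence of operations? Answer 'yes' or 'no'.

Answer: no

Derivation:
BFS explored all 234 reachable states.
Reachable set includes: (0,0,0), (0,0,1), (0,0,2), (0,0,3), (0,0,4), (0,0,5), (0,0,6), (0,0,7), (0,0,8), (0,1,0), (0,1,1), (0,1,2) ...
Target (A=3, B=2, C=2) not in reachable set → no.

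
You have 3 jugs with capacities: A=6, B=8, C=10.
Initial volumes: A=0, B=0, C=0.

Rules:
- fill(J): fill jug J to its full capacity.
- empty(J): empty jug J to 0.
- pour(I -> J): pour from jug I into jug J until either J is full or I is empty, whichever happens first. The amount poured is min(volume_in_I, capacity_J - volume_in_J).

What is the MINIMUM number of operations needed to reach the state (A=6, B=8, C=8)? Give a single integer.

BFS from (A=0, B=0, C=0). One shortest path:
  1. fill(A) -> (A=6 B=0 C=0)
  2. fill(B) -> (A=6 B=8 C=0)
  3. pour(B -> C) -> (A=6 B=0 C=8)
  4. fill(B) -> (A=6 B=8 C=8)
Reached target in 4 moves.

Answer: 4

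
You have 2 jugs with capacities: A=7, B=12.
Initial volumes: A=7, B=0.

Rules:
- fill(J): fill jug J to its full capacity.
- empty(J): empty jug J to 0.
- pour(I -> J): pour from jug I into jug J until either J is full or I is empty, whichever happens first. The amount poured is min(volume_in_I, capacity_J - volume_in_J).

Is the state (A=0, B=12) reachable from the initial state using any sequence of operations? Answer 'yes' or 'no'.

Answer: yes

Derivation:
BFS from (A=7, B=0):
  1. empty(A) -> (A=0 B=0)
  2. fill(B) -> (A=0 B=12)
Target reached → yes.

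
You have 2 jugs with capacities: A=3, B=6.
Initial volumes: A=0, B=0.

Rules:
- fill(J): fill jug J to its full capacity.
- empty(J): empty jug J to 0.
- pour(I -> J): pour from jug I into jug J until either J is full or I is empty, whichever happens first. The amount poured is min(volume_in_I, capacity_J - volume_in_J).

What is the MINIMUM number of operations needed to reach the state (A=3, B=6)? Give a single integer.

Answer: 2

Derivation:
BFS from (A=0, B=0). One shortest path:
  1. fill(A) -> (A=3 B=0)
  2. fill(B) -> (A=3 B=6)
Reached target in 2 moves.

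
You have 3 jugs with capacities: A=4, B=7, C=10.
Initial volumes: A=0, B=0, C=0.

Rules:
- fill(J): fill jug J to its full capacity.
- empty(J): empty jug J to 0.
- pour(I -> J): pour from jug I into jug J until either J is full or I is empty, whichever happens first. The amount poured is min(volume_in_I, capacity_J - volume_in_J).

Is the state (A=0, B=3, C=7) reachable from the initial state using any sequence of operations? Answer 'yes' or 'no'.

BFS from (A=0, B=0, C=0):
  1. fill(C) -> (A=0 B=0 C=10)
  2. pour(C -> B) -> (A=0 B=7 C=3)
  3. pour(B -> A) -> (A=4 B=3 C=3)
  4. pour(A -> C) -> (A=0 B=3 C=7)
Target reached → yes.

Answer: yes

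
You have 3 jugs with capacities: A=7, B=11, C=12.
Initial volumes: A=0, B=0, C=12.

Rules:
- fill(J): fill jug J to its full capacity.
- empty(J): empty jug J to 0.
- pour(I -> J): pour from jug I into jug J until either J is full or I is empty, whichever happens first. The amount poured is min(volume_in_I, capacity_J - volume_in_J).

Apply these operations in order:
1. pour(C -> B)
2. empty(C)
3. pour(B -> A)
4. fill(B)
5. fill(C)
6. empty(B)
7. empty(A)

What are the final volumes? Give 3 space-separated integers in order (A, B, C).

Answer: 0 0 12

Derivation:
Step 1: pour(C -> B) -> (A=0 B=11 C=1)
Step 2: empty(C) -> (A=0 B=11 C=0)
Step 3: pour(B -> A) -> (A=7 B=4 C=0)
Step 4: fill(B) -> (A=7 B=11 C=0)
Step 5: fill(C) -> (A=7 B=11 C=12)
Step 6: empty(B) -> (A=7 B=0 C=12)
Step 7: empty(A) -> (A=0 B=0 C=12)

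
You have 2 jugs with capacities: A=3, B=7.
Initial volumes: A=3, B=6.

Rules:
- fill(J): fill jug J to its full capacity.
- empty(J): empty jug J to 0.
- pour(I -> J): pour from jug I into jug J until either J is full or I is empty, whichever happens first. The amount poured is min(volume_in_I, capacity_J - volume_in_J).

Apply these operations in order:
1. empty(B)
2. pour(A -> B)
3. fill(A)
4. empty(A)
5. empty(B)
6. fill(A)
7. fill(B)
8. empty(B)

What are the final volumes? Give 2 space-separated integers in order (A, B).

Answer: 3 0

Derivation:
Step 1: empty(B) -> (A=3 B=0)
Step 2: pour(A -> B) -> (A=0 B=3)
Step 3: fill(A) -> (A=3 B=3)
Step 4: empty(A) -> (A=0 B=3)
Step 5: empty(B) -> (A=0 B=0)
Step 6: fill(A) -> (A=3 B=0)
Step 7: fill(B) -> (A=3 B=7)
Step 8: empty(B) -> (A=3 B=0)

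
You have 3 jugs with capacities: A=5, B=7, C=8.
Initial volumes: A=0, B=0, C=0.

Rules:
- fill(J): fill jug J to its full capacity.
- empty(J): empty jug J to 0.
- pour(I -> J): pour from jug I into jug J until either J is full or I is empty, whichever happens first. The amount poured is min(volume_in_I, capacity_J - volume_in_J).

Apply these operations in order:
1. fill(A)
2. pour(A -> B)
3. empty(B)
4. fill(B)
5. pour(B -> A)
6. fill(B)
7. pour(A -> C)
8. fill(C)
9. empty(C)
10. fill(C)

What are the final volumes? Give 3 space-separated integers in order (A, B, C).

Answer: 0 7 8

Derivation:
Step 1: fill(A) -> (A=5 B=0 C=0)
Step 2: pour(A -> B) -> (A=0 B=5 C=0)
Step 3: empty(B) -> (A=0 B=0 C=0)
Step 4: fill(B) -> (A=0 B=7 C=0)
Step 5: pour(B -> A) -> (A=5 B=2 C=0)
Step 6: fill(B) -> (A=5 B=7 C=0)
Step 7: pour(A -> C) -> (A=0 B=7 C=5)
Step 8: fill(C) -> (A=0 B=7 C=8)
Step 9: empty(C) -> (A=0 B=7 C=0)
Step 10: fill(C) -> (A=0 B=7 C=8)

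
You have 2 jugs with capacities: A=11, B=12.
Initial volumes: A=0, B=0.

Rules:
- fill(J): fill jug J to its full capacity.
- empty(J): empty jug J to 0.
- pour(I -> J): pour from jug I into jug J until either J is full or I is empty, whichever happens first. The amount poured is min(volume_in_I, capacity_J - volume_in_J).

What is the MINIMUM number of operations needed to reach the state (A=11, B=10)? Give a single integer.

BFS from (A=0, B=0). One shortest path:
  1. fill(A) -> (A=11 B=0)
  2. pour(A -> B) -> (A=0 B=11)
  3. fill(A) -> (A=11 B=11)
  4. pour(A -> B) -> (A=10 B=12)
  5. empty(B) -> (A=10 B=0)
  6. pour(A -> B) -> (A=0 B=10)
  7. fill(A) -> (A=11 B=10)
Reached target in 7 moves.

Answer: 7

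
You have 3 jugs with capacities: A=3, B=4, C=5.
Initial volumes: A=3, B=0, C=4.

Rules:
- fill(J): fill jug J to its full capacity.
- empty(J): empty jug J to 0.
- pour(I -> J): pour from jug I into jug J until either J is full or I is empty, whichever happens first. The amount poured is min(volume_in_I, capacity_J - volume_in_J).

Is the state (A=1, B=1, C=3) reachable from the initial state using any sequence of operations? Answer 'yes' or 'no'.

BFS explored all 96 reachable states.
Reachable set includes: (0,0,0), (0,0,1), (0,0,2), (0,0,3), (0,0,4), (0,0,5), (0,1,0), (0,1,1), (0,1,2), (0,1,3), (0,1,4), (0,1,5) ...
Target (A=1, B=1, C=3) not in reachable set → no.

Answer: no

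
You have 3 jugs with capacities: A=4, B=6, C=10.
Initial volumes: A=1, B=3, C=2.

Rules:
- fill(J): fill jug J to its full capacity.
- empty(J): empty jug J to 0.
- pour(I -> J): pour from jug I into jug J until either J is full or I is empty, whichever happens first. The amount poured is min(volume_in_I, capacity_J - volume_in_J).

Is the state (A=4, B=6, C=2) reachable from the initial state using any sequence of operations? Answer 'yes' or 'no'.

Answer: yes

Derivation:
BFS from (A=1, B=3, C=2):
  1. fill(A) -> (A=4 B=3 C=2)
  2. fill(B) -> (A=4 B=6 C=2)
Target reached → yes.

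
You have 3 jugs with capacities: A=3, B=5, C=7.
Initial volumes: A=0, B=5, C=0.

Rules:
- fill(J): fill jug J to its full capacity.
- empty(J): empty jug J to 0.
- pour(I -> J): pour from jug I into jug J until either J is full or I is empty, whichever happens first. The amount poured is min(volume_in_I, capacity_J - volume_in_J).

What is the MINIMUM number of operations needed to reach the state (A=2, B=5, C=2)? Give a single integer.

Answer: 5

Derivation:
BFS from (A=0, B=5, C=0). One shortest path:
  1. fill(C) -> (A=0 B=5 C=7)
  2. pour(B -> A) -> (A=3 B=2 C=7)
  3. empty(A) -> (A=0 B=2 C=7)
  4. pour(B -> A) -> (A=2 B=0 C=7)
  5. pour(C -> B) -> (A=2 B=5 C=2)
Reached target in 5 moves.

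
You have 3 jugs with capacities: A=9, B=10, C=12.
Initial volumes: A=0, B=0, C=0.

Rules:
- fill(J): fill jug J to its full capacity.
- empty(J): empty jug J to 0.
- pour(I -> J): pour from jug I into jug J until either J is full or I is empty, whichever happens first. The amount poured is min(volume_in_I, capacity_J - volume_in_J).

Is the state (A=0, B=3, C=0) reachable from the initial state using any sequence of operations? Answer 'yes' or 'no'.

BFS from (A=0, B=0, C=0):
  1. fill(C) -> (A=0 B=0 C=12)
  2. pour(C -> A) -> (A=9 B=0 C=3)
  3. empty(A) -> (A=0 B=0 C=3)
  4. pour(C -> B) -> (A=0 B=3 C=0)
Target reached → yes.

Answer: yes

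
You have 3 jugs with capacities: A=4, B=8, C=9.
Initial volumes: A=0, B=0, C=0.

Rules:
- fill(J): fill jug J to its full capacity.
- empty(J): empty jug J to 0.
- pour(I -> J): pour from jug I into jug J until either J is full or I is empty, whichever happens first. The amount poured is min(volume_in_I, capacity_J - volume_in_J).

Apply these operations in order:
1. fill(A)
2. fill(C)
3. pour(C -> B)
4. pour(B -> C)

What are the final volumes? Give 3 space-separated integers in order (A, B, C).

Answer: 4 0 9

Derivation:
Step 1: fill(A) -> (A=4 B=0 C=0)
Step 2: fill(C) -> (A=4 B=0 C=9)
Step 3: pour(C -> B) -> (A=4 B=8 C=1)
Step 4: pour(B -> C) -> (A=4 B=0 C=9)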